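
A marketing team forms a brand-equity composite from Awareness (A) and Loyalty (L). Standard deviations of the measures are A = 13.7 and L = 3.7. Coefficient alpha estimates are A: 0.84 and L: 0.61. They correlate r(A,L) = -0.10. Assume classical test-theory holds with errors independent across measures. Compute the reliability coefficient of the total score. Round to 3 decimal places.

Var(A+L) = 13.7² + 3.7² + 2·[13.7·3.7·(-0.10)] = 201.38 − 10.138 = 191.242.
Under uncorrelated errors the observed covariances equal the true-score covariances, so only the own-variance terms attenuate.
True-score variance = [13.7²·0.84 + 3.7²·0.61] − 10.138 = 166.01 − 10.138 = 155.872.
Reliability = 155.872 / 191.242 = 0.815.

0.815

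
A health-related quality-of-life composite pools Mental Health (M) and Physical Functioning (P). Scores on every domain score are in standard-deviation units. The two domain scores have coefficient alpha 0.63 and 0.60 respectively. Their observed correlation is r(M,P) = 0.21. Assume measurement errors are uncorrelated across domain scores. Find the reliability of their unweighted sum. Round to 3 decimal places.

0.682

Var(M+P) = 2 + 2·[0.21] = 2 + 0.42 = 2.42.
Under uncorrelated errors the observed covariances equal the true-score covariances, so only the own-variance terms attenuate.
True-score variance = [0.63 + 0.60] + 0.42 = 1.23 + 0.42 = 1.65.
Reliability = 1.65 / 2.42 = 0.682.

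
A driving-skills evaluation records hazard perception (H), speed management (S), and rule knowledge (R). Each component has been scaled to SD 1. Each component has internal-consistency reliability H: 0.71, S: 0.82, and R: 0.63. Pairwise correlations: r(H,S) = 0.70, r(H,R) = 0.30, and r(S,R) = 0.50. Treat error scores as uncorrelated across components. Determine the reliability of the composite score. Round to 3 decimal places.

0.860

Var(H+S+R) = 3 + 2·[0.70 + 0.30 + 0.50] = 3 + 3 = 6.
Under uncorrelated errors the observed covariances equal the true-score covariances, so only the own-variance terms attenuate.
True-score variance = [0.71 + 0.82 + 0.63] + 3 = 2.16 + 3 = 5.16.
Reliability = 5.16 / 6 = 0.860.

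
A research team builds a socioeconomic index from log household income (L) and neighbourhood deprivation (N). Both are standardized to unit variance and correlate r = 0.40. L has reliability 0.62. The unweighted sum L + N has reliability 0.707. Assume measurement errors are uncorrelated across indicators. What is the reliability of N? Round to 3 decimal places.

0.560

Var(L+N) = 2 + 2·0.40 = 2.800.
True-score variance = ρ_L + ρ_N + 2·0.40, so 0.707 = (0.62 + ρ_N + 0.80) / 2.800.
ρ_N = 0.707·2.800 − 0.62 − 0.80 = 0.560.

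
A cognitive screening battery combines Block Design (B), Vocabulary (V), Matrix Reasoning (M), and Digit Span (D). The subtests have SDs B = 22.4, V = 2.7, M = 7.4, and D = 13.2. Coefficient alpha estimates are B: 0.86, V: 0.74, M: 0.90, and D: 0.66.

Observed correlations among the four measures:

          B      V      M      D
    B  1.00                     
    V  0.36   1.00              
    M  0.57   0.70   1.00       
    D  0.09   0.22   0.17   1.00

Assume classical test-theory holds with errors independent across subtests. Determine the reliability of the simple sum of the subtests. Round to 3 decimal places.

0.876

Var(B+V+M+D) = 22.4² + 2.7² + 7.4² + 13.2² + 2·[22.4·2.7·0.36 + 22.4·7.4·0.57 + 22.4·13.2·0.09 + 2.7·7.4·0.70 + 2.7·13.2·0.22 + 7.4·13.2·0.17] = 738.05 + 362.599 = 1100.65.
Under uncorrelated errors the observed covariances equal the true-score covariances, so only the own-variance terms attenuate.
True-score variance = [22.4²·0.86 + 2.7²·0.74 + 7.4²·0.90 + 13.2²·0.66] + 362.599 = 601.191 + 362.599 = 963.79.
Reliability = 963.79 / 1100.65 = 0.876.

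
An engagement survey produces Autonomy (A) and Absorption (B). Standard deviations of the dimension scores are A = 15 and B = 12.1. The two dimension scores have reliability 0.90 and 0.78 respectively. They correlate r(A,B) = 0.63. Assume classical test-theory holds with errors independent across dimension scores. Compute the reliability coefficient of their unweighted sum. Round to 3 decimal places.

Var(A+B) = 15² + 12.1² + 2·[15·12.1·0.63] = 371.41 + 228.69 = 600.1.
Because errors are independent across components, Cov(Tᵢ,Tⱼ) = Cov(Xᵢ,Xⱼ); the off-diagonal part of the true-score variance is the same as above.
True-score variance = [15²·0.90 + 12.1²·0.78] + 228.69 = 316.7 + 228.69 = 545.39.
Reliability = 545.39 / 600.1 = 0.909.

0.909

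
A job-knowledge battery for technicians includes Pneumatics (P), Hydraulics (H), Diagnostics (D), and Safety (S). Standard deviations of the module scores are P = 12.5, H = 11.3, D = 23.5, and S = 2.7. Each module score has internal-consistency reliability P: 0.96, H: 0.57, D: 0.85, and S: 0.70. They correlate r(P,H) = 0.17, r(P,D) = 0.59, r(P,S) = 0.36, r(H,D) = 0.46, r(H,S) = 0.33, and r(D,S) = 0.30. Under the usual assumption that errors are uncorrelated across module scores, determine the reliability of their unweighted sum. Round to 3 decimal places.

Var(P+H+D+S) = 12.5² + 11.3² + 23.5² + 2.7² + 2·[12.5·11.3·0.17 + 12.5·23.5·0.59 + 12.5·2.7·0.36 + 11.3·23.5·0.46 + 11.3·2.7·0.33 + 23.5·2.7·0.30] = 843.48 + 721.463 = 1564.94.
With uncorrelated errors the cross-covariances are all true-score covariance, so they carry over unchanged; only the diagonal terms shrink to ρᵢσᵢ².
True-score variance = [12.5²·0.96 + 11.3²·0.57 + 23.5²·0.85 + 2.7²·0.70] + 721.463 = 697.299 + 721.463 = 1418.76.
Reliability = 1418.76 / 1564.94 = 0.907.

0.907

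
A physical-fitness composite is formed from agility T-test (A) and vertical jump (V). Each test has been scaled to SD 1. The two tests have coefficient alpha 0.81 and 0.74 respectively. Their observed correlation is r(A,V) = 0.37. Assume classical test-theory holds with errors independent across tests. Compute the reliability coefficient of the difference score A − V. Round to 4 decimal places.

Var(A−V) = 1 + 1 − 2·0.37 = 2 − 0.74 = 1.26.
Because errors are independent across components, Cov(Tᵢ,Tⱼ) = Cov(Xᵢ,Xⱼ); the off-diagonal part of the true-score variance is the same as above.
True-score variance = [0.81 + 0.74] − 0.74 = 1.55 − 0.74 = 0.81.
Reliability = 0.81 / 1.26 = 0.6429.

0.6429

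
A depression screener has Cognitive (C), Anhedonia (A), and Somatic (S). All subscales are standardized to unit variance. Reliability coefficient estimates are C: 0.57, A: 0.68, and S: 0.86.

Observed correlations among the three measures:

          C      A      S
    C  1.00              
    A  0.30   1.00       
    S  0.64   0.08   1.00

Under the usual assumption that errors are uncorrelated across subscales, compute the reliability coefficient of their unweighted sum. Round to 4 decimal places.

0.8234

Var(C+A+S) = 3 + 2·[0.30 + 0.64 + 0.08] = 3 + 2.04 = 5.04.
Under uncorrelated errors the observed covariances equal the true-score covariances, so only the own-variance terms attenuate.
True-score variance = [0.57 + 0.68 + 0.86] + 2.04 = 2.11 + 2.04 = 4.15.
Reliability = 4.15 / 5.04 = 0.8234.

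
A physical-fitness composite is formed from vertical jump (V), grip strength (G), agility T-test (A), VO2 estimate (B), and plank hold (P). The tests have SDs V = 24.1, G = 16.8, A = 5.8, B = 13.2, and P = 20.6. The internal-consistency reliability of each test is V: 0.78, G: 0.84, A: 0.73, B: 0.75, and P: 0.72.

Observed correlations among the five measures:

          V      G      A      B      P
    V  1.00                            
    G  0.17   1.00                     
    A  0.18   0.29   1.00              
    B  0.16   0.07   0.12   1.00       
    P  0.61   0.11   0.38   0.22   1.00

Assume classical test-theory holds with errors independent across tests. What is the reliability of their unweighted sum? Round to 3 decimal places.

0.876

Var(V+G+A+B+P) = 24.1² + 16.8² + 5.8² + 13.2² + 20.6² + 2·[24.1·16.8·0.17 + 24.1·5.8·0.18 + 24.1·13.2·0.16 + 24.1·20.6·0.61 + 16.8·5.8·0.29 + 16.8·13.2·0.07 + 16.8·20.6·0.11 + 5.8·13.2·0.12 + 5.8·20.6·0.38 + 13.2·20.6·0.22] = 1495.29 + 1287.98 = 2783.27.
Under uncorrelated errors the observed covariances equal the true-score covariances, so only the own-variance terms attenuate.
True-score variance = [24.1²·0.78 + 16.8²·0.84 + 5.8²·0.73 + 13.2²·0.75 + 20.6²·0.72] + 1287.98 = 1150.89 + 1287.98 = 2438.87.
Reliability = 2438.87 / 2783.27 = 0.876.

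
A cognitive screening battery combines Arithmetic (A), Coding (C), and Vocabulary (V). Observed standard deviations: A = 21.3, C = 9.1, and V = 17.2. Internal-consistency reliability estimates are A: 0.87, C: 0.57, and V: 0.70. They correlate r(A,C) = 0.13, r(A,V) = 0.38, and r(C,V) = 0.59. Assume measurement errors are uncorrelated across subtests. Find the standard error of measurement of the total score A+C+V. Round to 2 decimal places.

13.54

Var(total) = 832.34 + 513.523 = 1345.86.
True-score variance = 649 + 513.523 = 1162.52, so reliability = 0.8638.
Error variance = 1345.86 − 1162.52 = 183.34; SEM = √183.34 = 13.54.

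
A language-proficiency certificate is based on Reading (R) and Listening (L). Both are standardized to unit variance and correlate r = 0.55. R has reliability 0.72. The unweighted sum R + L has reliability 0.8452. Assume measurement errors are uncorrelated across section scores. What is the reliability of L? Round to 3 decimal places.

0.800

Var(R+L) = 2 + 2·0.55 = 3.100.
True-score variance = ρ_R + ρ_L + 2·0.55, so 0.8452 = (0.72 + ρ_L + 1.10) / 3.100.
ρ_L = 0.8452·3.100 − 0.72 − 1.10 = 0.800.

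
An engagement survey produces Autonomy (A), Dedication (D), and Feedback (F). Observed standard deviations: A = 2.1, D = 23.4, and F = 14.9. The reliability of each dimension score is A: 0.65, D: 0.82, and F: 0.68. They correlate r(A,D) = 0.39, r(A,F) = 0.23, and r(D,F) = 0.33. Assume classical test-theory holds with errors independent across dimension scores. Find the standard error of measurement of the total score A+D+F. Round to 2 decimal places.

13.08

Var(total) = 773.98 + 282.838 = 1056.82.
True-score variance = 602.832 + 282.838 = 885.671, so reliability = 0.8381.
Error variance = 1056.82 − 885.671 = 171.148; SEM = √171.148 = 13.08.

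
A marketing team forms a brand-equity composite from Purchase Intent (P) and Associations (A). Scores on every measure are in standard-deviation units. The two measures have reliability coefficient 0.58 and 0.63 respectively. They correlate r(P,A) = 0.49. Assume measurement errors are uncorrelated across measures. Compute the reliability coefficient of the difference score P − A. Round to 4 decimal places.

0.2255

Var(P−A) = 1 + 1 − 2·0.49 = 2 − 0.98 = 1.02.
Because errors are independent across components, Cov(Tᵢ,Tⱼ) = Cov(Xᵢ,Xⱼ); the off-diagonal part of the true-score variance is the same as above.
True-score variance = [0.58 + 0.63] − 0.98 = 1.21 − 0.98 = 0.23.
Reliability = 0.23 / 1.02 = 0.2255.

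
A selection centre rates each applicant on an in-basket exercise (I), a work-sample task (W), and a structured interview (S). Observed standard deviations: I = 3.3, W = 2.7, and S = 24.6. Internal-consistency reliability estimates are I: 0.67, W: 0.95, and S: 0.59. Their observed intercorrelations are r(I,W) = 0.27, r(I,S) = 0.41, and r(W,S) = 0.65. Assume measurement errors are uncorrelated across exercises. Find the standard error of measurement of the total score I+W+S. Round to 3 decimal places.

15.877

Var(total) = 623.34 + 157.725 = 781.065.
True-score variance = 371.266 + 157.725 = 528.991, so reliability = 0.6773.
Error variance = 781.065 − 528.991 = 252.074; SEM = √252.074 = 15.877.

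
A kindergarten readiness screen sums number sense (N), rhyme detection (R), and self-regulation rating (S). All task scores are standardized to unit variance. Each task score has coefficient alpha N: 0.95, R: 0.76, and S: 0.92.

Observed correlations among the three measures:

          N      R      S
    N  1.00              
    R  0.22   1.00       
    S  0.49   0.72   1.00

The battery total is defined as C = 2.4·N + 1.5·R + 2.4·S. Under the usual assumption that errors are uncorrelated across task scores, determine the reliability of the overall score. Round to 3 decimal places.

Var(C) = 2.4² + 1.5² + 2.4² + 2·[3.6·0.22 + 5.76·0.49 + 3.6·0.72] = 13.77 + 12.4128 = 26.1828.
Under uncorrelated errors the observed covariances equal the true-score covariances, so only the own-variance terms attenuate.
True-score variance = [2.4²·0.95 + 1.5²·0.76 + 2.4²·0.92] + 12.4128 = 12.4812 + 12.4128 = 24.894.
Reliability = 24.894 / 26.1828 = 0.951.

0.951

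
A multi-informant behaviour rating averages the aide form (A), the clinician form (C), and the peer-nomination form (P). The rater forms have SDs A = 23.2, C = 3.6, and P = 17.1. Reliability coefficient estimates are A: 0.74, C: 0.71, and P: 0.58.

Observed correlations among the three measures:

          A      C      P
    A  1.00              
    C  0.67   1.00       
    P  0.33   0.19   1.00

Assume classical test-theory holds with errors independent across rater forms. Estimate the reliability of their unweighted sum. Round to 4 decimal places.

Var(A+C+P) = 23.2² + 3.6² + 17.1² + 2·[23.2·3.6·0.67 + 23.2·17.1·0.33 + 3.6·17.1·0.19] = 843.61 + 397.145 = 1240.75.
Because errors are independent across components, Cov(Tᵢ,Tⱼ) = Cov(Xᵢ,Xⱼ); the off-diagonal part of the true-score variance is the same as above.
True-score variance = [23.2²·0.74 + 3.6²·0.71 + 17.1²·0.58] + 397.145 = 577.097 + 397.145 = 974.242.
Reliability = 974.242 / 1240.75 = 0.7852.

0.7852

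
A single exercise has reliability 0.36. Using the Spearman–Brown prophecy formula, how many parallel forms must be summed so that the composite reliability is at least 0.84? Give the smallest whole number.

10

k ≥ ρ*(1−ρ₁)/(ρ₁(1−ρ*)) = 0.84·0.64 / (0.36·0.16) = 9.333.
Smallest integer k = 10.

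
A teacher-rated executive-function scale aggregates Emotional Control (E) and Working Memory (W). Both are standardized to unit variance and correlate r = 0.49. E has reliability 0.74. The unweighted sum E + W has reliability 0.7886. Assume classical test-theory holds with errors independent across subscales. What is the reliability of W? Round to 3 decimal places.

0.630

Var(E+W) = 2 + 2·0.49 = 2.980.
True-score variance = ρ_E + ρ_W + 2·0.49, so 0.7886 = (0.74 + ρ_W + 0.98) / 2.980.
ρ_W = 0.7886·2.980 − 0.74 − 0.98 = 0.630.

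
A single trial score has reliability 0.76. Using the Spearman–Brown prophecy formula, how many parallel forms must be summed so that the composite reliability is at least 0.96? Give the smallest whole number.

8

k ≥ ρ*(1−ρ₁)/(ρ₁(1−ρ*)) = 0.96·0.24 / (0.76·0.04) = 7.579.
Smallest integer k = 8.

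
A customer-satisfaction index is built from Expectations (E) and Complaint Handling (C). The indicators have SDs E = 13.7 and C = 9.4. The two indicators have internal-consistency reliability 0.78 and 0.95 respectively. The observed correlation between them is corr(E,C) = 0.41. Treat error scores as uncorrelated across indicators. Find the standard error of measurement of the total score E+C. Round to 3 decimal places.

6.761

Var(total) = 276.05 + 105.6 = 381.65.
True-score variance = 230.34 + 105.6 = 335.94, so reliability = 0.8802.
Error variance = 381.65 − 335.94 = 45.7098; SEM = √45.7098 = 6.761.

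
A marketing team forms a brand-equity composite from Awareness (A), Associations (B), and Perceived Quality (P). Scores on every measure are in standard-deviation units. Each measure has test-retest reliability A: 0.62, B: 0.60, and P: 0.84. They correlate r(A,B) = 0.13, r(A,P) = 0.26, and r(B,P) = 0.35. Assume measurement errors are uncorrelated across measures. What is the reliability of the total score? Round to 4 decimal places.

0.7902

Var(A+B+P) = 3 + 2·[0.13 + 0.26 + 0.35] = 3 + 1.48 = 4.48.
With uncorrelated errors the cross-covariances are all true-score covariance, so they carry over unchanged; only the diagonal terms shrink to ρᵢσᵢ².
True-score variance = [0.62 + 0.60 + 0.84] + 1.48 = 2.06 + 1.48 = 3.54.
Reliability = 3.54 / 4.48 = 0.7902.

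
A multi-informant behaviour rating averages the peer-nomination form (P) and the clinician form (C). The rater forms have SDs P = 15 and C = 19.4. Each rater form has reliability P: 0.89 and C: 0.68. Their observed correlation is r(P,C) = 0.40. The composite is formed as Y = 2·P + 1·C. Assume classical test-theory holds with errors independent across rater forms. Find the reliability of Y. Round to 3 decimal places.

Var(Y) = 2²·15² + 19.4² + 2·[2·15·19.4·0.40] = 1276.36 + 465.6 = 1741.96.
Under uncorrelated errors the observed covariances equal the true-score covariances, so only the own-variance terms attenuate.
True-score variance = [2²·15²·0.89 + 19.4²·0.68] + 465.6 = 1056.92 + 465.6 = 1522.52.
Reliability = 1522.52 / 1741.96 = 0.874.

0.874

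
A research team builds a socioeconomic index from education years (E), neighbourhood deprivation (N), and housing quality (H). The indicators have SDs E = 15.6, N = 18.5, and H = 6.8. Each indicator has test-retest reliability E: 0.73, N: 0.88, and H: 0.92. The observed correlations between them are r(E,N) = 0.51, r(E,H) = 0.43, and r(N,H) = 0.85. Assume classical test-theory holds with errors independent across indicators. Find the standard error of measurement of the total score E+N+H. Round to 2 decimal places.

Var(total) = 631.85 + 599.461 = 1231.31.
True-score variance = 521.374 + 599.461 = 1120.83, so reliability = 0.9103.
Error variance = 1231.31 − 1120.83 = 110.476; SEM = √110.476 = 10.51.

10.51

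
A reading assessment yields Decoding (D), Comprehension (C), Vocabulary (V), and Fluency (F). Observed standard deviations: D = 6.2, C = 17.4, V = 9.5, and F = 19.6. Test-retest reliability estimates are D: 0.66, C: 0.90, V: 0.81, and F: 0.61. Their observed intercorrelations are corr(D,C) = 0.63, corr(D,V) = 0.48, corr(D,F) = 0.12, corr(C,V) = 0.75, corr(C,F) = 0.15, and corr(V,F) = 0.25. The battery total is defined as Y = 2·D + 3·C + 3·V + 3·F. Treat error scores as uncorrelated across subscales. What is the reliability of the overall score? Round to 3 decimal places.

Var(Y) = 2²·6.2² + 3²·17.4² + 3²·9.5² + 3²·19.6² + 2·[6·6.2·17.4·0.63 + 6·6.2·9.5·0.48 + 6·6.2·19.6·0.12 + 9·17.4·9.5·0.75 + 9·17.4·19.6·0.15 + 9·9.5·19.6·0.25] = 7148.29 + 5320.08 = 12468.4.
Under uncorrelated errors the observed covariances equal the true-score covariances, so only the own-variance terms attenuate.
True-score variance = [2²·6.2²·0.66 + 3²·17.4²·0.90 + 3²·9.5²·0.81 + 3²·19.6²·0.61] + 5320.08 = 5320.8 + 5320.08 = 10640.9.
Reliability = 10640.9 / 12468.4 = 0.853.

0.853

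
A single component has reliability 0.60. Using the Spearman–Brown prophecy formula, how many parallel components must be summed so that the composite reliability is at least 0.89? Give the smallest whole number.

6

k ≥ ρ*(1−ρ₁)/(ρ₁(1−ρ*)) = 0.89·0.40 / (0.60·0.11) = 5.394.
Smallest integer k = 6.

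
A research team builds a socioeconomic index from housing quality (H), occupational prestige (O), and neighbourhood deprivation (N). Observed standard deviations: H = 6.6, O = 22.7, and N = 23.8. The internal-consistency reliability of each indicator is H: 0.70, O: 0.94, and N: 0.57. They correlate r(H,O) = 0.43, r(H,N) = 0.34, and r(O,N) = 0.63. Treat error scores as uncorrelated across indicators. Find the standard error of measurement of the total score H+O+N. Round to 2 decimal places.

Var(total) = 1125.29 + 916.387 = 2041.68.
True-score variance = 837.735 + 916.387 = 1754.12, so reliability = 0.8592.
Error variance = 2041.68 − 1754.12 = 287.555; SEM = √287.555 = 16.96.

16.96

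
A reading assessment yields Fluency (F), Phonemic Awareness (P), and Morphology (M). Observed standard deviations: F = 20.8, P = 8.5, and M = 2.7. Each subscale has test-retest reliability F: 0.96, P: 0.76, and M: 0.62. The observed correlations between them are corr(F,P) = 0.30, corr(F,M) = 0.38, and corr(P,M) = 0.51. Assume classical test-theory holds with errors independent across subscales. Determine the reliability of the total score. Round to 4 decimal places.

0.9453

Var(F+P+M) = 20.8² + 8.5² + 2.7² + 2·[20.8·8.5·0.30 + 20.8·2.7·0.38 + 8.5·2.7·0.51] = 512.18 + 172.171 = 684.351.
Because errors are independent across components, Cov(Tᵢ,Tⱼ) = Cov(Xᵢ,Xⱼ); the off-diagonal part of the true-score variance is the same as above.
True-score variance = [20.8²·0.96 + 8.5²·0.76 + 2.7²·0.62] + 172.171 = 474.764 + 172.171 = 646.935.
Reliability = 646.935 / 684.351 = 0.9453.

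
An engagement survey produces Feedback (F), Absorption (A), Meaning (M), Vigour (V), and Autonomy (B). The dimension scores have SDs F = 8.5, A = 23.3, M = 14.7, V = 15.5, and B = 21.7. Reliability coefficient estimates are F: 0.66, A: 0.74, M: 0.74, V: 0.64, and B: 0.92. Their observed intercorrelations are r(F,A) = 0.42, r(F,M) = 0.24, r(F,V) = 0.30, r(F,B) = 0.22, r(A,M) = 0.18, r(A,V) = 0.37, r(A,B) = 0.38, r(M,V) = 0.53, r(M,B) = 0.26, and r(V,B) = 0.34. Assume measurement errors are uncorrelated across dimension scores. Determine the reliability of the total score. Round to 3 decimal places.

Var(F+A+M+V+B) = 8.5² + 23.3² + 14.7² + 15.5² + 21.7² + 2·[8.5·23.3·0.42 + 8.5·14.7·0.24 + 8.5·15.5·0.30 + 8.5·21.7·0.22 + 23.3·14.7·0.18 + 23.3·15.5·0.37 + 23.3·21.7·0.38 + 14.7·15.5·0.53 + 14.7·21.7·0.26 + 15.5·21.7·0.34] = 1542.37 + 1797.48 = 3339.85.
Because errors are independent across components, Cov(Tᵢ,Tⱼ) = Cov(Xᵢ,Xⱼ); the off-diagonal part of the true-score variance is the same as above.
True-score variance = [8.5²·0.66 + 23.3²·0.74 + 14.7²·0.74 + 15.5²·0.64 + 21.7²·0.92] + 1797.48 = 1196.31 + 1797.48 = 2993.79.
Reliability = 2993.79 / 3339.85 = 0.896.

0.896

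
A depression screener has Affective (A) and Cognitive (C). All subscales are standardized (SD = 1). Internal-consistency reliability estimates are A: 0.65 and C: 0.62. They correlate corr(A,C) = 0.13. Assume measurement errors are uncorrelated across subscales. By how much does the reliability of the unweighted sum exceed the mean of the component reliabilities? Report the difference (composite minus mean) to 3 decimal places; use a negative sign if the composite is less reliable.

Var(sum) = 2 + 0.26 = 2.26; true-score variance = 1.27 + 0.26 = 1.53; composite reliability = 0.6770.
Mean component reliability = 0.6350.
Difference = 0.6770 − 0.6350 = 0.042.

0.042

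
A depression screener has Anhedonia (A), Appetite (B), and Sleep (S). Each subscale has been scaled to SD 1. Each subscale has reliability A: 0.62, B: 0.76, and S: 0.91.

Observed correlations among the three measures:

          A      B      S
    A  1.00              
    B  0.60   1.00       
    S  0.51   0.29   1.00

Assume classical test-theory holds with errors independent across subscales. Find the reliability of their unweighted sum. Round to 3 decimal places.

0.878

Var(A+B+S) = 3 + 2·[0.60 + 0.51 + 0.29] = 3 + 2.8 = 5.8.
With uncorrelated errors the cross-covariances are all true-score covariance, so they carry over unchanged; only the diagonal terms shrink to ρᵢσᵢ².
True-score variance = [0.62 + 0.76 + 0.91] + 2.8 = 2.29 + 2.8 = 5.09.
Reliability = 5.09 / 5.8 = 0.878.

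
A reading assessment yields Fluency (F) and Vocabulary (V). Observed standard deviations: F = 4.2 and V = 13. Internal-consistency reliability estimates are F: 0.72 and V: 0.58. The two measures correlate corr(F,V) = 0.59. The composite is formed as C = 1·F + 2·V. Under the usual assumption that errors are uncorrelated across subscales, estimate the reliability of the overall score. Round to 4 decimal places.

0.6488

Var(C) = 4.2² + 2²·13² + 2·[2·4.2·13·0.59] = 693.64 + 128.856 = 822.496.
With uncorrelated errors the cross-covariances are all true-score covariance, so they carry over unchanged; only the diagonal terms shrink to ρᵢσᵢ².
True-score variance = [4.2²·0.72 + 2²·13²·0.58] + 128.856 = 404.781 + 128.856 = 533.637.
Reliability = 533.637 / 822.496 = 0.6488.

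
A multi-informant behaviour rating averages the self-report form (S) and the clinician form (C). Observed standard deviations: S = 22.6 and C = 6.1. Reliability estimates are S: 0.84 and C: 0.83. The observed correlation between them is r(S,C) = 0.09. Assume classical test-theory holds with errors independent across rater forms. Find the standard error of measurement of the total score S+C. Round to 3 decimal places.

9.383

Var(total) = 547.97 + 24.8148 = 572.785.
True-score variance = 459.923 + 24.8148 = 484.738, so reliability = 0.8463.
Error variance = 572.785 − 484.738 = 88.0473; SEM = √88.0473 = 9.383.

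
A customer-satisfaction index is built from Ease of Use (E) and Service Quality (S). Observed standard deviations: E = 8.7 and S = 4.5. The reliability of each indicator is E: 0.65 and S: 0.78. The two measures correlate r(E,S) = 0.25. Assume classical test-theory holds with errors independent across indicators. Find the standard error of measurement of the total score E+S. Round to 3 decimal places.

Var(total) = 95.94 + 19.575 = 115.515.
True-score variance = 64.9935 + 19.575 = 84.5685, so reliability = 0.7321.
Error variance = 115.515 − 84.5685 = 30.9465; SEM = √30.9465 = 5.563.

5.563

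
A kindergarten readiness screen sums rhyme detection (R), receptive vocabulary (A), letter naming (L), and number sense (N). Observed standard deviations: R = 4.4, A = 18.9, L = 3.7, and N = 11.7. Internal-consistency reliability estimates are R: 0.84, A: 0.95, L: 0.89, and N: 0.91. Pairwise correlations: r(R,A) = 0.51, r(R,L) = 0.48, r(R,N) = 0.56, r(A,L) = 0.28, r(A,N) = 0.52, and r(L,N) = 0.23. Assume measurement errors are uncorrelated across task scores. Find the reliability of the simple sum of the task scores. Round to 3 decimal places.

0.964

Var(R+A+L+N) = 4.4² + 18.9² + 3.7² + 11.7² + 2·[4.4·18.9·0.51 + 4.4·3.7·0.48 + 4.4·11.7·0.56 + 18.9·3.7·0.28 + 18.9·11.7·0.52 + 3.7·11.7·0.23] = 527.15 + 447.159 = 974.309.
With uncorrelated errors the cross-covariances are all true-score covariance, so they carry over unchanged; only the diagonal terms shrink to ρᵢσᵢ².
True-score variance = [4.4²·0.84 + 18.9²·0.95 + 3.7²·0.89 + 11.7²·0.91] + 447.159 = 492.366 + 447.159 = 939.525.
Reliability = 939.525 / 974.309 = 0.964.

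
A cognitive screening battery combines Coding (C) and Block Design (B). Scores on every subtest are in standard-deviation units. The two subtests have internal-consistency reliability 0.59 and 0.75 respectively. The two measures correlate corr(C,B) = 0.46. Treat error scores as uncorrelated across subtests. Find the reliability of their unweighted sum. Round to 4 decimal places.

Var(C+B) = 2 + 2·[0.46] = 2 + 0.92 = 2.92.
With uncorrelated errors the cross-covariances are all true-score covariance, so they carry over unchanged; only the diagonal terms shrink to ρᵢσᵢ².
True-score variance = [0.59 + 0.75] + 0.92 = 1.34 + 0.92 = 2.26.
Reliability = 2.26 / 2.92 = 0.7740.

0.7740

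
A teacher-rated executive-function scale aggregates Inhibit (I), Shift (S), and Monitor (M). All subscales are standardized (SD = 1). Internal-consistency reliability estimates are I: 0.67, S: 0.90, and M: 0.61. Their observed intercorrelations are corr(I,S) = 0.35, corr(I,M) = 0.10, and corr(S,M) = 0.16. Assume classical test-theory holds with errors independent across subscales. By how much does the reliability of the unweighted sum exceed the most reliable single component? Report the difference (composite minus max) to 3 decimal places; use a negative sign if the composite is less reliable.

Var(sum) = 3 + 1.22 = 4.22; true-score variance = 2.18 + 1.22 = 3.4; composite reliability = 0.8057.
Max component reliability = 0.9000.
Difference = 0.8057 − 0.9000 = -0.094.

-0.094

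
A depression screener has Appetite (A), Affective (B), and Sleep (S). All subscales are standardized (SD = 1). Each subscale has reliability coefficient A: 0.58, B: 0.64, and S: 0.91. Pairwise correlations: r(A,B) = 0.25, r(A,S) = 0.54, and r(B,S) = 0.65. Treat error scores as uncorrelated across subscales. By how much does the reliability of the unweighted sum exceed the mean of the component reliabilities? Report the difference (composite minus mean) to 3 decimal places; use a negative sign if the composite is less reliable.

Var(sum) = 3 + 2.88 = 5.88; true-score variance = 2.13 + 2.88 = 5.01; composite reliability = 0.8520.
Mean component reliability = 0.7100.
Difference = 0.8520 − 0.7100 = 0.142.

0.142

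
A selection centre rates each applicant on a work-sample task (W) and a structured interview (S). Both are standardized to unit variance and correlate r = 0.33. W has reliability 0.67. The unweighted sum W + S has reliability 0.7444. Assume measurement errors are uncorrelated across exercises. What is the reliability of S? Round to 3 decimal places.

0.650

Var(W+S) = 2 + 2·0.33 = 2.660.
True-score variance = ρ_W + ρ_S + 2·0.33, so 0.7444 = (0.67 + ρ_S + 0.66) / 2.660.
ρ_S = 0.7444·2.660 − 0.67 − 0.66 = 0.650.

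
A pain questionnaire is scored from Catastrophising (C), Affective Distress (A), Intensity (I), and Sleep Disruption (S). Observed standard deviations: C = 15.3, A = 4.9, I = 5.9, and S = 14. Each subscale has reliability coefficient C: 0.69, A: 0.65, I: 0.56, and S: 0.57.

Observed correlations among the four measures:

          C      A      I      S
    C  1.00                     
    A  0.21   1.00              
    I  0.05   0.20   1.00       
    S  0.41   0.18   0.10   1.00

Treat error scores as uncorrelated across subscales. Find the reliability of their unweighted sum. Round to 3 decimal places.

0.762

Var(C+A+I+S) = 15.3² + 4.9² + 5.9² + 14² + 2·[15.3·4.9·0.21 + 15.3·5.9·0.05 + 15.3·14·0.41 + 4.9·5.9·0.20 + 4.9·14·0.18 + 5.9·14·0.10] = 488.91 + 268.938 = 757.848.
Under uncorrelated errors the observed covariances equal the true-score covariances, so only the own-variance terms attenuate.
True-score variance = [15.3²·0.69 + 4.9²·0.65 + 5.9²·0.56 + 14²·0.57] + 268.938 = 308.342 + 268.938 = 577.281.
Reliability = 577.281 / 757.848 = 0.762.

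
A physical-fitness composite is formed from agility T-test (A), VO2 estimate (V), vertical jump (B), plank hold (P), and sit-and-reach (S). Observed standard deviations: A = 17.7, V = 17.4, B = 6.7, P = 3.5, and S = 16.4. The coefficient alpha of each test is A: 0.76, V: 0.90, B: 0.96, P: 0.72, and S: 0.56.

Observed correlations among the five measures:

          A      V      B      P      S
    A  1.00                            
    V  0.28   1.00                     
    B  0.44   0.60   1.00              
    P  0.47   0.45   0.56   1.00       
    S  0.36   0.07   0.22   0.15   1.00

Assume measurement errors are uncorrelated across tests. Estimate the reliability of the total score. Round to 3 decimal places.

Var(A+V+B+P+S) = 17.7² + 17.4² + 6.7² + 3.5² + 16.4² + 2·[17.7·17.4·0.28 + 17.7·6.7·0.44 + 17.7·3.5·0.47 + 17.7·16.4·0.36 + 17.4·6.7·0.60 + 17.4·3.5·0.45 + 17.4·16.4·0.07 + 6.7·3.5·0.56 + 6.7·16.4·0.22 + 3.5·16.4·0.15] = 942.15 + 870.55 = 1812.7.
With uncorrelated errors the cross-covariances are all true-score covariance, so they carry over unchanged; only the diagonal terms shrink to ρᵢσᵢ².
True-score variance = [17.7²·0.76 + 17.4²·0.90 + 6.7²·0.96 + 3.5²·0.72 + 16.4²·0.56] + 870.55 = 713.116 + 870.55 = 1583.67.
Reliability = 1583.67 / 1812.7 = 0.874.

0.874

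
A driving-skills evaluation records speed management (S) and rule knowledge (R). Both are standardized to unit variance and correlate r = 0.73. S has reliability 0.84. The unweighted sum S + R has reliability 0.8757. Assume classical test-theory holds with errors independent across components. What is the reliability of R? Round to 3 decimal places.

Var(S+R) = 2 + 2·0.73 = 3.460.
True-score variance = ρ_S + ρ_R + 2·0.73, so 0.8757 = (0.84 + ρ_R + 1.46) / 3.460.
ρ_R = 0.8757·3.460 − 0.84 − 1.46 = 0.730.

0.730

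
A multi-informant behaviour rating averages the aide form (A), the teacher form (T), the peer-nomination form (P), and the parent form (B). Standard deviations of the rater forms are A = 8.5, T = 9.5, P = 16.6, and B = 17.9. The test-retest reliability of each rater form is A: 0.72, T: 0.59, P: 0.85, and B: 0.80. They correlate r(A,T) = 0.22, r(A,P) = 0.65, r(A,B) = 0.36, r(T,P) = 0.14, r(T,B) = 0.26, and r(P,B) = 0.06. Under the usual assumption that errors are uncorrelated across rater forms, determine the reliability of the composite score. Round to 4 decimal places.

Var(A+T+P+B) = 8.5² + 9.5² + 16.6² + 17.9² + 2·[8.5·9.5·0.22 + 8.5·16.6·0.65 + 8.5·17.9·0.36 + 9.5·16.6·0.14 + 9.5·17.9·0.26 + 16.6·17.9·0.06] = 758.47 + 496.747 = 1255.22.
Because errors are independent across components, Cov(Tᵢ,Tⱼ) = Cov(Xᵢ,Xⱼ); the off-diagonal part of the true-score variance is the same as above.
True-score variance = [8.5²·0.72 + 9.5²·0.59 + 16.6²·0.85 + 17.9²·0.80] + 496.747 = 595.822 + 496.747 = 1092.57.
Reliability = 1092.57 / 1255.22 = 0.8704.

0.8704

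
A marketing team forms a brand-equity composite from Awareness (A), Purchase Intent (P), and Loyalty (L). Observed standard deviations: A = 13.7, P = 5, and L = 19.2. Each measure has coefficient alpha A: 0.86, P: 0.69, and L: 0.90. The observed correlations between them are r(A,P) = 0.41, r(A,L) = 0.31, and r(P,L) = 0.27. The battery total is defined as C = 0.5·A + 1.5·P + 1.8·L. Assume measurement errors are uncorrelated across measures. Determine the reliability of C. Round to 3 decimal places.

0.912

Var(C) = 0.5²·13.7² + 1.5²·5² + 1.8²·19.2² + 2·[0.75·13.7·5·0.41 + 0.9·13.7·19.2·0.31 + 2.7·5·19.2·0.27] = 1297.57 + 328.872 = 1626.44.
With uncorrelated errors the cross-covariances are all true-score covariance, so they carry over unchanged; only the diagonal terms shrink to ρᵢσᵢ².
True-score variance = [0.5²·13.7²·0.86 + 1.5²·5²·0.69 + 1.8²·19.2²·0.90] + 328.872 = 1154.12 + 328.872 = 1482.99.
Reliability = 1482.99 / 1626.44 = 0.912.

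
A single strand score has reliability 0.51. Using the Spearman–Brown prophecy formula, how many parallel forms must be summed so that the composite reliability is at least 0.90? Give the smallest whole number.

k ≥ ρ*(1−ρ₁)/(ρ₁(1−ρ*)) = 0.90·0.49 / (0.51·0.10) = 8.647.
Smallest integer k = 9.

9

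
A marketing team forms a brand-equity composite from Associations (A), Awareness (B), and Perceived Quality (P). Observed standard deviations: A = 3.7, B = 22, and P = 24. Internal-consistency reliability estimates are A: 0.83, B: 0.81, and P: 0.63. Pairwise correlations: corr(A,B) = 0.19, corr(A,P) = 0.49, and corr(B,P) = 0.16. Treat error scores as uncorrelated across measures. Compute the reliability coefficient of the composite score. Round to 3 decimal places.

Var(A+B+P) = 3.7² + 22² + 24² + 2·[3.7·22·0.19 + 3.7·24·0.49 + 22·24·0.16] = 1073.69 + 286.916 = 1360.61.
Under uncorrelated errors the observed covariances equal the true-score covariances, so only the own-variance terms attenuate.
True-score variance = [3.7²·0.83 + 22²·0.81 + 24²·0.63] + 286.916 = 766.283 + 286.916 = 1053.2.
Reliability = 1053.2 / 1360.61 = 0.774.

0.774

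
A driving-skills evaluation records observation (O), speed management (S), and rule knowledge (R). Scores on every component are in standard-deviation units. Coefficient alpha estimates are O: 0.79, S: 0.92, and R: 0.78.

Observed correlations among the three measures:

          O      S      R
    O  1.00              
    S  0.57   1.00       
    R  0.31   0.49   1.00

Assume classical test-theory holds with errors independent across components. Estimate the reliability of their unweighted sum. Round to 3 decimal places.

0.911

Var(O+S+R) = 3 + 2·[0.57 + 0.31 + 0.49] = 3 + 2.74 = 5.74.
Under uncorrelated errors the observed covariances equal the true-score covariances, so only the own-variance terms attenuate.
True-score variance = [0.79 + 0.92 + 0.78] + 2.74 = 2.49 + 2.74 = 5.23.
Reliability = 5.23 / 5.74 = 0.911.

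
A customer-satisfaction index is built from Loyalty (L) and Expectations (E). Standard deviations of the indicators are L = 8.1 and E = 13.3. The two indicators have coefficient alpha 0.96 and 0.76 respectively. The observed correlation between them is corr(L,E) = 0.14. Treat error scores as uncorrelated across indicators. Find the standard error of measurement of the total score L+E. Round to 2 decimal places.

6.71

Var(total) = 242.5 + 30.1644 = 272.664.
True-score variance = 197.422 + 30.1644 = 227.586, so reliability = 0.8347.
Error variance = 272.664 − 227.586 = 45.078; SEM = √45.078 = 6.71.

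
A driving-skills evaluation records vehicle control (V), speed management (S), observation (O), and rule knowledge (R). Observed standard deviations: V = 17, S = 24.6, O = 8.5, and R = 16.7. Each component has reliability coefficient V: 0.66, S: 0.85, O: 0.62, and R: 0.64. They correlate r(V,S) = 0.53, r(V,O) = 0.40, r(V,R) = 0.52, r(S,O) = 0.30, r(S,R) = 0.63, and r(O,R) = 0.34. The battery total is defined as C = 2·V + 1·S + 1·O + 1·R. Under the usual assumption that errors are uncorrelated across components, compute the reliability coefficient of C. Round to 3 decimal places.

0.866

Var(C) = 2²·17² + 24.6² + 8.5² + 16.7² + 2·[2·17·24.6·0.53 + 2·17·8.5·0.40 + 2·17·16.7·0.52 + 24.6·8.5·0.30 + 24.6·16.7·0.63 + 8.5·16.7·0.34] = 2112.3 + 2447.92 = 4560.22.
Because errors are independent across components, Cov(Tᵢ,Tⱼ) = Cov(Xᵢ,Xⱼ); the off-diagonal part of the true-score variance is the same as above.
True-score variance = [2²·17²·0.66 + 24.6²·0.85 + 8.5²·0.62 + 16.7²·0.64] + 2447.92 = 1500.63 + 2447.92 = 3948.55.
Reliability = 3948.55 / 4560.22 = 0.866.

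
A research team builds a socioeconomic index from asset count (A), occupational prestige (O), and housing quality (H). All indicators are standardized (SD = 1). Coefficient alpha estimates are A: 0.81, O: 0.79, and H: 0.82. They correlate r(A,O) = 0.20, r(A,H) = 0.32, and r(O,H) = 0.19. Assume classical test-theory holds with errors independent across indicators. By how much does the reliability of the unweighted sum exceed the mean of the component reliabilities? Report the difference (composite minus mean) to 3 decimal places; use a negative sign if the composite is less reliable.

0.062

Var(sum) = 3 + 1.42 = 4.42; true-score variance = 2.42 + 1.42 = 3.84; composite reliability = 0.8688.
Mean component reliability = 0.8067.
Difference = 0.8688 − 0.8067 = 0.062.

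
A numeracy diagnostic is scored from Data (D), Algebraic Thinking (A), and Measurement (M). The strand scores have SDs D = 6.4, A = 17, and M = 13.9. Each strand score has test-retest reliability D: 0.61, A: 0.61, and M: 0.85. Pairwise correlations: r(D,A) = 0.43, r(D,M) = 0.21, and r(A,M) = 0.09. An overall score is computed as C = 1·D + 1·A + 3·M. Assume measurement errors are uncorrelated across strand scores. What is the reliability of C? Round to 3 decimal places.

Var(C) = 6.4² + 17² + 3²·13.9² + 2·[6.4·17·0.43 + 3·6.4·13.9·0.21 + 3·17·13.9·0.09] = 2068.85 + 333.26 = 2402.11.
With uncorrelated errors the cross-covariances are all true-score covariance, so they carry over unchanged; only the diagonal terms shrink to ρᵢσᵢ².
True-score variance = [6.4²·0.61 + 17²·0.61 + 3²·13.9²·0.85] + 333.26 = 1679.33 + 333.26 = 2012.59.
Reliability = 2012.59 / 2402.11 = 0.838.

0.838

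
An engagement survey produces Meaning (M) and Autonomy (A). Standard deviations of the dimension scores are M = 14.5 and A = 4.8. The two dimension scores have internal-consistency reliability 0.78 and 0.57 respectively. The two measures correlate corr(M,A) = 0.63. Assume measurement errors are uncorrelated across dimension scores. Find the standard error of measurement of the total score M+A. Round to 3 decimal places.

Var(total) = 233.29 + 87.696 = 320.986.
True-score variance = 177.128 + 87.696 = 264.824, so reliability = 0.8250.
Error variance = 320.986 − 264.824 = 56.1622; SEM = √56.1622 = 7.494.

7.494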